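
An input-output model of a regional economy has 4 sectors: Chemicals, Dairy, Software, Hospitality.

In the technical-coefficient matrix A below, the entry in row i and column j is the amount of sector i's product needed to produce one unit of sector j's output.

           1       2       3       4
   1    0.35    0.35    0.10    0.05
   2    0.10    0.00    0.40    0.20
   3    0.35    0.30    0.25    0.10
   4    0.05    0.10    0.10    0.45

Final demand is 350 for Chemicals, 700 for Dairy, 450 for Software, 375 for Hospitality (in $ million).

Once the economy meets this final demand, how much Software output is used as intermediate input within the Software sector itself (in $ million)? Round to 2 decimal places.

z_33 = 769.16

I − A =
  [   0.65    -0.35    -0.10    -0.05]
  [  -0.10     1.00    -0.40    -0.20]
  [  -0.35    -0.30     0.75    -0.10]
  [  -0.05    -0.10    -0.10     0.55]
Compute the cofactors C_ij = (−1)^(i+j)·(3×3 minor ij) of I−A; the adjugate is their transpose:
adj(I−A) = Cᵀ =
  [ 0.311500   0.163625   0.144000   0.114000]
  [ 0.133750   0.238250   0.162000   0.128250]
  [ 0.211000   0.183875   0.318750   0.144000]
  [ 0.091000   0.091625   0.100500   0.296250]
det(I−A) = Σ_j (I−A)_1j·C_1j = (0.65)(0.311500) + (-0.35)(0.133750) + (-0.10)(0.211000) + (-0.05)(0.091000) = 0.1300125
(I − A)⁻¹ = adj(I−A) / det(I−A) ≈
  [   2.3959     1.2585     1.1076     0.8768]
  [   1.0287     1.8325     1.2460     0.9864]
  [   1.6229     1.4143     2.4517     1.1076]
  [   0.6999     0.7047     0.7730     2.2786]
First solve x = (I − A)⁻¹ d = adj(I−A)·d / det(I−A); in particular x_3 = (0.211000·350 + 0.183875·700 + 0.318750·450 + 0.144000·375) / 0.1300125 = 400.00 / 0.1300125 ≈ 3076.6272.
Intermediate flow from 3 to 3: z_33 = a_33 · x_3 = 0.25 × 400.00 / 0.1300125 = 100.00 / 0.1300125 ≈ 769.16.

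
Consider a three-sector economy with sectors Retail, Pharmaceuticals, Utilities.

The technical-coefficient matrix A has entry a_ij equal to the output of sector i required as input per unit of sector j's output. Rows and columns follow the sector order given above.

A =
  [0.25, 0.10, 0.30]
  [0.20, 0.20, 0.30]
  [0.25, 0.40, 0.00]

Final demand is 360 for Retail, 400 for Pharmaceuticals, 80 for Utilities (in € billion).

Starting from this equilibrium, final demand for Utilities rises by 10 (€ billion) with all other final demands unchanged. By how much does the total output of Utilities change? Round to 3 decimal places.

Δx_U = 14.555

I − A =
  [   0.75    -0.10    -0.30]
  [  -0.20     0.80    -0.30]
  [  -0.25    -0.40     1.00]
Cofactors of I−A, C_ij = (−1)^(i+j)·(minor ij) (rows/columns in the sector order above):
  C_11 = (0.80)(1.00) − (-0.30)(-0.40) = 0.6800
  C_12 = −[(-0.20)(1.00) − (-0.30)(-0.25)] = 0.2750
  C_13 = (-0.20)(-0.40) − (0.80)(-0.25) = 0.2800
  C_21 = −[(-0.10)(1.00) − (-0.30)(-0.40)] = 0.2200
  C_22 = (0.75)(1.00) − (-0.30)(-0.25) = 0.6750
  C_23 = −[(0.75)(-0.40) − (-0.10)(-0.25)] = 0.3250
  C_31 = (-0.10)(-0.30) − (-0.30)(0.80) = 0.2700
  C_32 = −[(0.75)(-0.30) − (-0.30)(-0.20)] = 0.2850
  C_33 = (0.75)(0.80) − (-0.10)(-0.20) = 0.5800
det(I−A) = Σ_j (I−A)_1j·C_1j = (0.75)(0.6800) + (-0.10)(0.2750) + (-0.30)(0.2800) = 0.3985
adj(I−A) = Cᵀ =
  [ 0.6800   0.2200   0.2700]
  [ 0.2750   0.6750   0.2850]
  [ 0.2800   0.3250   0.5800]
(I − A)⁻¹ = adj(I−A) / det(I−A) ≈
  [   1.7064     0.5521     0.6775]
  [   0.6901     1.6939     0.7152]
  [   0.7026     0.8156     1.4555]
Δx = (I − A)⁻¹ Δd with Δd having +10 in the Utilities component and 0 elsewhere.
So Δx_U = L_UU · (+10), where L_UU = adj(I−A)_UU / det(I−A) = 0.5800 / 0.3985.
Δx_U = 0.5800 × (+10) / 0.3985 = 5.80 / 0.3985 ≈ 14.555.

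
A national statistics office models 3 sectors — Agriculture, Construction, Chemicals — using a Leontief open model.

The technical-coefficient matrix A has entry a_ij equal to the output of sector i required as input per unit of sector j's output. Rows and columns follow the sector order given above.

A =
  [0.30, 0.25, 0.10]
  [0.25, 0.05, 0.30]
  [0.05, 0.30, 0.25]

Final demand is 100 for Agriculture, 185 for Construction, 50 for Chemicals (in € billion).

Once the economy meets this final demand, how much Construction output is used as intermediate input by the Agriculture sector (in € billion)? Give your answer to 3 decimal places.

z_21 = 74.413

I − A =
  [   0.70    -0.25    -0.10]
  [  -0.25     0.95    -0.30]
  [  -0.05    -0.30     0.75]
Cofactors of I−A, C_ij = (−1)^(i+j)·(minor ij) (rows/columns in the sector order above):
  C_11 = (0.95)(0.75) − (-0.30)(-0.30) = 0.6225
  C_12 = −[(-0.25)(0.75) − (-0.30)(-0.05)] = 0.2025
  C_13 = (-0.25)(-0.30) − (0.95)(-0.05) = 0.1225
  C_21 = −[(-0.25)(0.75) − (-0.10)(-0.30)] = 0.2175
  C_22 = (0.70)(0.75) − (-0.10)(-0.05) = 0.5200
  C_23 = −[(0.70)(-0.30) − (-0.25)(-0.05)] = 0.2225
  C_31 = (-0.25)(-0.30) − (-0.10)(0.95) = 0.1700
  C_32 = −[(0.70)(-0.30) − (-0.10)(-0.25)] = 0.2350
  C_33 = (0.70)(0.95) − (-0.25)(-0.25) = 0.6025
det(I−A) = Σ_j (I−A)_1j·C_1j = (0.70)(0.6225) + (-0.25)(0.2025) + (-0.10)(0.1225) = 0.372875
adj(I−A) = Cᵀ =
  [ 0.6225   0.2175   0.1700]
  [ 0.2025   0.5200   0.2350]
  [ 0.1225   0.2225   0.6025]
(I − A)⁻¹ = adj(I−A) / det(I−A) ≈
  [   1.6695     0.5833     0.4559]
  [   0.5431     1.3946     0.6302]
  [   0.3285     0.5967     1.6158]
First solve x = (I − A)⁻¹ d = adj(I−A)·d / det(I−A); in particular x_1 = (0.6225·100 + 0.2175·185 + 0.1700·50) / 0.372875 = 110.9875 / 0.372875 ≈ 297.65337.
Intermediate flow from 2 to 1: z_21 = a_21 · x_1 = 0.25 × 110.9875 / 0.372875 = 27.746875 / 0.372875 ≈ 74.413.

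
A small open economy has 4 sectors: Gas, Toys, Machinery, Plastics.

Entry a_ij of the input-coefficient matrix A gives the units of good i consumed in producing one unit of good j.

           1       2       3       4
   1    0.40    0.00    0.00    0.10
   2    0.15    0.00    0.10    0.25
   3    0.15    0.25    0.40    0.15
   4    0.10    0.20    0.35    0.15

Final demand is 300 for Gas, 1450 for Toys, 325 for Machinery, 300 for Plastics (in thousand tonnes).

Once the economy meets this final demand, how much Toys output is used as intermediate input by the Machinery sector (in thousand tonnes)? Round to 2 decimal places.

I − A =
  [   0.60     0.00     0.00    -0.10]
  [  -0.15     1.00    -0.10    -0.25]
  [  -0.15    -0.25     0.60    -0.15]
  [  -0.10    -0.20    -0.35     0.85]
Compute the cofactors C_ij = (−1)^(i+j)·(3×3 minor ij) of I−A; the adjugate is their transpose:
adj(I−A) = Cᵀ =
  [ 0.381375   0.020750   0.037000   0.057500]
  [ 0.111000   0.263250   0.107750   0.109500]
  [ 0.177625   0.146000   0.467000   0.146250]
  [ 0.144125   0.124500   0.222000   0.345000]
det(I−A) = Σ_j (I−A)_1j·C_1j = (0.60)(0.381375) + (0.00)(0.111000) + (0.00)(0.177625) + (-0.10)(0.144125) = 0.2144125
(I − A)⁻¹ = adj(I−A) / det(I−A) ≈
  [   1.7787     0.0968     0.1726     0.2682]
  [   0.5177     1.2278     0.5025     0.5107]
  [   0.8284     0.6809     2.1780     0.6821]
  [   0.6722     0.5807     1.0354     1.6090]
First solve x = (I − A)⁻¹ d = adj(I−A)·d / det(I−A); in particular x_3 = (0.177625·300 + 0.146000·1450 + 0.467000·325 + 0.146250·300) / 0.2144125 = 460.6375 / 0.2144125 ≈ 2148.3705.
Intermediate flow from 2 to 3: z_23 = a_23 · x_3 = 0.10 × 460.6375 / 0.2144125 = 46.06375 / 0.2144125 ≈ 214.84.

z_23 = 214.84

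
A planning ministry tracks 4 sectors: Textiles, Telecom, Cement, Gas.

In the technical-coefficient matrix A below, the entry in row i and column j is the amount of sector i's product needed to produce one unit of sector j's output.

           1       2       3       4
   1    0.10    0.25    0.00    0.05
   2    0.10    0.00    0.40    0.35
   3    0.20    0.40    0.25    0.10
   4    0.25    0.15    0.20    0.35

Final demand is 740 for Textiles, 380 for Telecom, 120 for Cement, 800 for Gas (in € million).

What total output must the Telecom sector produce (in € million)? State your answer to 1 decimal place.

I − A =
  [   0.90    -0.25     0.00    -0.05]
  [  -0.10     1.00    -0.40    -0.35]
  [  -0.20    -0.40     0.75    -0.10]
  [  -0.25    -0.15    -0.20     0.65]
Compute the cofactors C_ij = (−1)^(i+j)·(3×3 minor ij) of I−A; the adjugate is their transpose:
adj(I−A) = Cᵀ =
  [ 0.290125   0.126500   0.095500   0.105125]
  [ 0.188375   0.409375   0.293000   0.280000]
  [ 0.207000   0.282750   0.486375   0.243000]
  [ 0.218750   0.230125   0.254000   0.492250]
det(I−A) = Σ_j (I−A)_1j·C_1j = (0.90)(0.290125) + (-0.25)(0.188375) + (0.00)(0.207000) + (-0.05)(0.218750) = 0.20308125
(I − A)⁻¹ = adj(I−A) / det(I−A) ≈
  [   1.4286     0.6229     0.4703     0.5176]
  [   0.9276     2.0158     1.4428     1.3788]
  [   1.0193     1.3923     2.3950     1.1966]
  [   1.0772     1.1332     1.2507     2.4239]
x = (I − A)⁻¹ d = adj(I−A)·d / det(I−A), with det(I−A) = 0.20308125:
  x_1 = (0.290125·740 + 0.126500·380 + 0.095500·120 + 0.105125·800) / 0.20308125 = 358.3225 / 0.20308125 ≈ 1764.4
  x_2 = (0.188375·740 + 0.409375·380 + 0.293000·120 + 0.280000·800) / 0.20308125 = 554.12 / 0.20308125 ≈ 2728.6
  x_3 = (0.207000·740 + 0.282750·380 + 0.486375·120 + 0.243000·800) / 0.20308125 = 513.39 / 0.20308125 ≈ 2528.0
  x_4 = (0.218750·740 + 0.230125·380 + 0.254000·120 + 0.492250·800) / 0.20308125 = 673.6025 / 0.20308125 ≈ 3316.9

x_2 = 2728.6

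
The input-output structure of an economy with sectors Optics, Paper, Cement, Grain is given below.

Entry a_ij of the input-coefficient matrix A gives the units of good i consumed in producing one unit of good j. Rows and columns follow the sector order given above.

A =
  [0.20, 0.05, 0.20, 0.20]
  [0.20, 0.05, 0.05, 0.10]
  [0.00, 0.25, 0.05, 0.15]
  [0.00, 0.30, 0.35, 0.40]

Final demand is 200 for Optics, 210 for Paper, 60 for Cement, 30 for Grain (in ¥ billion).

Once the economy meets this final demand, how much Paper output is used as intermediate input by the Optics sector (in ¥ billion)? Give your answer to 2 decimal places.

z_PO = 82.69

I − A =
  [   0.80    -0.05    -0.20    -0.20]
  [  -0.20     0.95    -0.05    -0.10]
  [   0.00    -0.25     0.95    -0.15]
  [   0.00    -0.30    -0.35     0.60]
Compute the cofactors C_ij = (−1)^(i+j)·(3×3 minor ij) of I−A; the adjugate is their transpose:
adj(I−A) = Cᵀ =
  [ 0.444625   0.139375   0.180750   0.216625]
  [ 0.103500   0.414000   0.090000   0.126000]
  [ 0.039000   0.156000   0.414000   0.142500]
  [ 0.074500   0.298000   0.286500   0.692500]
det(I−A) = Σ_j (I−A)_1j·C_1j = (0.80)(0.444625) + (-0.05)(0.103500) + (-0.20)(0.039000) + (-0.20)(0.074500) = 0.327825
(I − A)⁻¹ = adj(I−A) / det(I−A) ≈
  [   1.3563     0.4252     0.5514     0.6608]
  [   0.3157     1.2629     0.2745     0.3844]
  [   0.1190     0.4759     1.2629     0.4347]
  [   0.2273     0.9090     0.8739     2.1124]
First solve x = (I − A)⁻¹ d = adj(I−A)·d / det(I−A); in particular x_O = (0.444625·200 + 0.139375·210 + 0.180750·60 + 0.216625·30) / 0.327825 = 135.5375 / 0.327825 ≈ 413.4447.
Intermediate flow from P to O: z_PO = a_PO · x_O = 0.20 × 135.5375 / 0.327825 = 27.1075 / 0.327825 ≈ 82.69.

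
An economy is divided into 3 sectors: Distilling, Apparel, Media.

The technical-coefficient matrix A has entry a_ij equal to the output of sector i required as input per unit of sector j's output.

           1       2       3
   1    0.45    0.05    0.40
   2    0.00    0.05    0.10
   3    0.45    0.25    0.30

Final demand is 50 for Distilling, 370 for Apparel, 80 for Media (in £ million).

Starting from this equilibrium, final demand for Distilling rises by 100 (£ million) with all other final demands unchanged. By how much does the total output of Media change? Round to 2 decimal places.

Δx_3 = 239.16

I − A =
  [   0.55    -0.05    -0.40]
  [   0.00     0.95    -0.10]
  [  -0.45    -0.25     0.70]
Cofactors of I−A, C_ij = (−1)^(i+j)·(minor ij) (rows/columns in the sector order above):
  C_11 = (0.95)(0.70) − (-0.10)(-0.25) = 0.6400
  C_12 = −[(0.00)(0.70) − (-0.10)(-0.45)] = 0.0450
  C_13 = (0.00)(-0.25) − (0.95)(-0.45) = 0.4275
  C_21 = −[(-0.05)(0.70) − (-0.40)(-0.25)] = 0.1350
  C_22 = (0.55)(0.70) − (-0.40)(-0.45) = 0.2050
  C_23 = −[(0.55)(-0.25) − (-0.05)(-0.45)] = 0.1600
  C_31 = (-0.05)(-0.10) − (-0.40)(0.95) = 0.3850
  C_32 = −[(0.55)(-0.10) − (-0.40)(0.00)] = 0.0550
  C_33 = (0.55)(0.95) − (-0.05)(0.00) = 0.5225
det(I−A) = Σ_j (I−A)_1j·C_1j = (0.55)(0.6400) + (-0.05)(0.0450) + (-0.40)(0.4275) = 0.17875
adj(I−A) = Cᵀ =
  [ 0.6400   0.1350   0.3850]
  [ 0.0450   0.2050   0.0550]
  [ 0.4275   0.1600   0.5225]
(I − A)⁻¹ = adj(I−A) / det(I−A) ≈
  [   3.5804     0.7552     2.1538]
  [   0.2517     1.1469     0.3077]
  [   2.3916     0.8951     2.9231]
Δx = (I − A)⁻¹ Δd with Δd having +100 in the Distilling component and 0 elsewhere.
So Δx_3 = L_31 · (+100), where L_31 = adj(I−A)_31 / det(I−A) = 0.4275 / 0.17875.
Δx_3 = 0.4275 × (+100) / 0.17875 = 42.75 / 0.17875 ≈ 239.16.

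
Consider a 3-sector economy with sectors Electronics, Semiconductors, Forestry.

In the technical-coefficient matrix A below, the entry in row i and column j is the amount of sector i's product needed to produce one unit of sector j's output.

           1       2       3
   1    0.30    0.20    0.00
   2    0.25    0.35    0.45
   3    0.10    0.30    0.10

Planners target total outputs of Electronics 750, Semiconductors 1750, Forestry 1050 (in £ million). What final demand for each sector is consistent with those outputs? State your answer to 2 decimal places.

d_1 = 175.00, d_2 = 477.50, d_3 = 345.00

I − A =
  [   0.70    -0.20     0.00]
  [  -0.25     0.65    -0.45]
  [  -0.10    -0.30     0.90]
d = (I − A) x:
  d_1 = (+0.70)·750 + (-0.20)·1750 + (+0.00)·1050 = 175.00
  d_2 = (-0.25)·750 + (+0.65)·1750 + (-0.45)·1050 = 477.50
  d_3 = (-0.10)·750 + (-0.30)·1750 + (+0.90)·1050 = 345.00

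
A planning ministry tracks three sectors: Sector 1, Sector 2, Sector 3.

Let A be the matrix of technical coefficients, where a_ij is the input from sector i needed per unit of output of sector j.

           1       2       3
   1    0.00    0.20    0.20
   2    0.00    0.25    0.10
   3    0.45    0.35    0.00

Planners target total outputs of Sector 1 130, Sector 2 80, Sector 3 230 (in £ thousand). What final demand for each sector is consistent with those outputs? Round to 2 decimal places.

I − A =
  [   1.00    -0.20    -0.20]
  [   0.00     0.75    -0.10]
  [  -0.45    -0.35     1.00]
d = (I − A) x:
  d_1 = (+1.00)·130 + (-0.20)·80 + (-0.20)·230 = 68.00
  d_2 = (+0.00)·130 + (+0.75)·80 + (-0.10)·230 = 37.00
  d_3 = (-0.45)·130 + (-0.35)·80 + (+1.00)·230 = 143.50

d_1 = 68.00, d_2 = 37.00, d_3 = 143.50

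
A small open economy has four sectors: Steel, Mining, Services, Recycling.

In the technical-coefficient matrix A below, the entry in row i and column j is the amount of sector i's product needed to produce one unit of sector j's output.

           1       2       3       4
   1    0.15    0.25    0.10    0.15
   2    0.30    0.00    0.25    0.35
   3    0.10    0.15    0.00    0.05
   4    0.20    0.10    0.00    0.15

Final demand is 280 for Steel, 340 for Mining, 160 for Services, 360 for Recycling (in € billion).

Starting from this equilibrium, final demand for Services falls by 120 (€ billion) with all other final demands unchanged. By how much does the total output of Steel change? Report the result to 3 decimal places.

Δx_1 = -31.361

I − A =
  [   0.85    -0.25    -0.10    -0.15]
  [  -0.30     1.00    -0.25    -0.35]
  [  -0.10    -0.15     1.00    -0.05]
  [  -0.20    -0.10     0.00     0.85]
Compute the cofactors C_ij = (−1)^(i+j)·(3×3 minor ij) of I−A; the adjugate is their transpose:
adj(I−A) = Cᵀ =
  [ 0.781875   0.240750   0.138375   0.245250]
  [ 0.348750   0.683000   0.205625   0.354875]
  [ 0.141750   0.133375   0.577000   0.113875]
  [ 0.225000   0.137000   0.056750   0.722375]
det(I−A) = Σ_j (I−A)_1j·C_1j = (0.85)(0.781875) + (-0.25)(0.348750) + (-0.10)(0.141750) + (-0.15)(0.225000) = 0.52948125
(I − A)⁻¹ = adj(I−A) / det(I−A) ≈
  [   1.4767     0.4547     0.2613     0.4632]
  [   0.6587     1.2899     0.3884     0.6702]
  [   0.2677     0.2519     1.0897     0.2151]
  [   0.4249     0.2587     0.1072     1.3643]
Δx = (I − A)⁻¹ Δd with Δd having -120 in the Services component and 0 elsewhere.
So Δx_1 = L_13 · (-120), where L_13 = adj(I−A)_13 / det(I−A) = 0.138375 / 0.52948125.
Δx_1 = 0.138375 × (-120) / 0.52948125 = -16.605 / 0.52948125 ≈ -31.361.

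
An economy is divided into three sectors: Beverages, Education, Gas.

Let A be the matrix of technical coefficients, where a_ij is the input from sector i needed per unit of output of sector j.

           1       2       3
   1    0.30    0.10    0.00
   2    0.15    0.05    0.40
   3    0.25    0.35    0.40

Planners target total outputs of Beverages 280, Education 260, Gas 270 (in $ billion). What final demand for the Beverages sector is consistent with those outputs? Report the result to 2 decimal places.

d_1 = 170.00

I − A =
  [   0.70    -0.10     0.00]
  [  -0.15     0.95    -0.40]
  [  -0.25    -0.35     0.60]
d = (I − A) x:
  d_1 = (+0.70)·280 + (-0.10)·260 + (+0.00)·270 = 170.00
  d_2 = (-0.15)·280 + (+0.95)·260 + (-0.40)·270 = 97.00
  d_3 = (-0.25)·280 + (-0.35)·260 + (+0.60)·270 = 1.00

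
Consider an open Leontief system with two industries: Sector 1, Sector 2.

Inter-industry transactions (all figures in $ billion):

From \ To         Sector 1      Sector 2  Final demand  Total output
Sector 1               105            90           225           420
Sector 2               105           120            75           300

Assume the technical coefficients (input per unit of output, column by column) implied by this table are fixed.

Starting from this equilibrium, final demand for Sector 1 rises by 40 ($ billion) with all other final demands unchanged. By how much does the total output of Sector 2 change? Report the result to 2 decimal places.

Δx_2 = 26.67

Technical coefficients a_ij = z_ij / X_j:
  a_11 = 105/420 = 0.25, a_21 = 105/420 = 0.25
  a_12 = 90/300 = 0.30, a_22 = 120/300 = 0.40
I − A =
  [   0.75    -0.30]
  [  -0.25     0.60]
det(I−A) = (0.75)(0.60) − (-0.30)(-0.25) = 0.3750
adj(I−A) = [[0.60, 0.30], [0.25, 0.75]]
(I − A)⁻¹ = adj(I−A) / det(I−A) ≈
  [   1.6000     0.8000]
  [   0.6667     2.0000]
Δx = (I − A)⁻¹ Δd with Δd having +40 in the Sector 1 component and 0 elsewhere.
So Δx_2 = L_21 · (+40), where L_21 = adj(I−A)_21 / det(I−A) = 0.25 / 0.3750.
Δx_2 = 0.25 × (+40) / 0.3750 = 10.00 / 0.3750 ≈ 26.67.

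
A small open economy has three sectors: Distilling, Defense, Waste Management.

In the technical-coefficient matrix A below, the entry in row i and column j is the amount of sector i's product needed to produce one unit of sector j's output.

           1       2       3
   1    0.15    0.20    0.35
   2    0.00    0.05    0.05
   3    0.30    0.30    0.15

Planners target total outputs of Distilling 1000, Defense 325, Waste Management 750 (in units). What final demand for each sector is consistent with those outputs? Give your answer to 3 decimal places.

d_1 = 522.500, d_2 = 271.250, d_3 = 240.000

I − A =
  [   0.85    -0.20    -0.35]
  [   0.00     0.95    -0.05]
  [  -0.30    -0.30     0.85]
d = (I − A) x:
  d_1 = (+0.85)·1000 + (-0.20)·325 + (-0.35)·750 = 522.500
  d_2 = (+0.00)·1000 + (+0.95)·325 + (-0.05)·750 = 271.250
  d_3 = (-0.30)·1000 + (-0.30)·325 + (+0.85)·750 = 240.000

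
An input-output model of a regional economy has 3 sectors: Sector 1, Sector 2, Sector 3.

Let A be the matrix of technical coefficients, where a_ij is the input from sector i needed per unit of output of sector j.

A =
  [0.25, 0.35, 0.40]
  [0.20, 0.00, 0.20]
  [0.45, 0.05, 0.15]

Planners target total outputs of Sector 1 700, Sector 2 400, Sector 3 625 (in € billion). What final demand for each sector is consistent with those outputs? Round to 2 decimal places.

d_1 = 135.00, d_2 = 135.00, d_3 = 196.25

I − A =
  [   0.75    -0.35    -0.40]
  [  -0.20     1.00    -0.20]
  [  -0.45    -0.05     0.85]
d = (I − A) x:
  d_1 = (+0.75)·700 + (-0.35)·400 + (-0.40)·625 = 135.00
  d_2 = (-0.20)·700 + (+1.00)·400 + (-0.20)·625 = 135.00
  d_3 = (-0.45)·700 + (-0.05)·400 + (+0.85)·625 = 196.25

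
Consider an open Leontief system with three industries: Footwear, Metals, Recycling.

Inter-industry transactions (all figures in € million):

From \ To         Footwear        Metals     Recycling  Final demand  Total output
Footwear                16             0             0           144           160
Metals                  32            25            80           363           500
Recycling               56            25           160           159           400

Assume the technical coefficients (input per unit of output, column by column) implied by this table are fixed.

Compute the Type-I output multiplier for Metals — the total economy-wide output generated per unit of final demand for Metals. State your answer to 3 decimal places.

Technical coefficients a_ij = z_ij / X_j:
  a_11 = 16/160 = 0.10, a_21 = 32/160 = 0.20, a_31 = 56/160 = 0.35
  a_12 = 0/500 = 0.00, a_22 = 25/500 = 0.05, a_32 = 25/500 = 0.05
  a_13 = 0/400 = 0.00, a_23 = 80/400 = 0.20, a_33 = 160/400 = 0.40
I − A =
  [   0.90     0.00     0.00]
  [  -0.20     0.95    -0.20]
  [  -0.35    -0.05     0.60]
Cofactors of I−A, C_ij = (−1)^(i+j)·(minor ij) (rows/columns in the sector order above):
  C_11 = (0.95)(0.60) − (-0.20)(-0.05) = 0.5600
  C_12 = −[(-0.20)(0.60) − (-0.20)(-0.35)] = 0.1900
  C_13 = (-0.20)(-0.05) − (0.95)(-0.35) = 0.3425
  C_21 = −[(0.00)(0.60) − (0.00)(-0.05)] = 0.0000
  C_22 = (0.90)(0.60) − (0.00)(-0.35) = 0.5400
  C_23 = −[(0.90)(-0.05) − (0.00)(-0.35)] = 0.0450
  C_31 = (0.00)(-0.20) − (0.00)(0.95) = 0.0000
  C_32 = −[(0.90)(-0.20) − (0.00)(-0.20)] = 0.1800
  C_33 = (0.90)(0.95) − (0.00)(-0.20) = 0.8550
det(I−A) = Σ_j (I−A)_1j·C_1j = (0.90)(0.5600) + (0.00)(0.1900) + (0.00)(0.3425) = 0.5040
adj(I−A) = Cᵀ =
  [ 0.5600   0.0000   0.0000]
  [ 0.1900   0.5400   0.1800]
  [ 0.3425   0.0450   0.8550]
(I − A)⁻¹ = adj(I−A) / det(I−A) ≈
  [   1.1111     0.0000     0.0000]
  [   0.3770     1.0714     0.3571]
  [   0.6796     0.0893     1.6964]
The output multiplier for sector j is the column-j sum of the Leontief inverse (I − A)⁻¹ = adj(I−A) / det(I−A).
Column 2 of adj(I−A): (0.0000, 0.5400, 0.0450); det(I−A) = 0.5040.
m_2 = (0.0000 + 0.5400 + 0.0450) / 0.5040 = 0.585 / 0.5040 ≈ 1.161.

m_2 = 1.161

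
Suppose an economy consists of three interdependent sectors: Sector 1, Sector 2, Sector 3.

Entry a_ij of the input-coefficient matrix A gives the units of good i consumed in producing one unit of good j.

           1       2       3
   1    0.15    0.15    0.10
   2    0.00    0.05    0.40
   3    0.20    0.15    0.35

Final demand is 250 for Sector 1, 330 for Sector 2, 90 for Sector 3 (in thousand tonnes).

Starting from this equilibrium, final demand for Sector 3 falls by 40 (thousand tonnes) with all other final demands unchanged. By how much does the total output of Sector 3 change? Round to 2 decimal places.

Δx_3 = -72.93

I − A =
  [   0.85    -0.15    -0.10]
  [   0.00     0.95    -0.40]
  [  -0.20    -0.15     0.65]
Cofactors of I−A, C_ij = (−1)^(i+j)·(minor ij) (rows/columns in the sector order above):
  C_11 = (0.95)(0.65) − (-0.40)(-0.15) = 0.5575
  C_12 = −[(0.00)(0.65) − (-0.40)(-0.20)] = 0.0800
  C_13 = (0.00)(-0.15) − (0.95)(-0.20) = 0.1900
  C_21 = −[(-0.15)(0.65) − (-0.10)(-0.15)] = 0.1125
  C_22 = (0.85)(0.65) − (-0.10)(-0.20) = 0.5325
  C_23 = −[(0.85)(-0.15) − (-0.15)(-0.20)] = 0.1575
  C_31 = (-0.15)(-0.40) − (-0.10)(0.95) = 0.1550
  C_32 = −[(0.85)(-0.40) − (-0.10)(0.00)] = 0.3400
  C_33 = (0.85)(0.95) − (-0.15)(0.00) = 0.8075
det(I−A) = Σ_j (I−A)_1j·C_1j = (0.85)(0.5575) + (-0.15)(0.0800) + (-0.10)(0.1900) = 0.442875
adj(I−A) = Cᵀ =
  [ 0.5575   0.1125   0.1550]
  [ 0.0800   0.5325   0.3400]
  [ 0.1900   0.1575   0.8075]
(I − A)⁻¹ = adj(I−A) / det(I−A) ≈
  [   1.2588     0.2540     0.3500]
  [   0.1806     1.2024     0.7677]
  [   0.4290     0.3556     1.8233]
Δx = (I − A)⁻¹ Δd with Δd having -40 in the Sector 3 component and 0 elsewhere.
So Δx_3 = L_33 · (-40), where L_33 = adj(I−A)_33 / det(I−A) = 0.8075 / 0.442875.
Δx_3 = 0.8075 × (-40) / 0.442875 = -32.30 / 0.442875 ≈ -72.93.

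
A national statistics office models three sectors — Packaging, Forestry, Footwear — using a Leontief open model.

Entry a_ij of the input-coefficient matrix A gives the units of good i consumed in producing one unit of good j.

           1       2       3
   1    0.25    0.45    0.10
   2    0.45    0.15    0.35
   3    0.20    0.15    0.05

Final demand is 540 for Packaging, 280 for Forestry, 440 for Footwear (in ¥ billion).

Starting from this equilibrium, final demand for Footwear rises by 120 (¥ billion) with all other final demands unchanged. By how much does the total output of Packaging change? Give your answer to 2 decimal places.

I − A =
  [   0.75    -0.45    -0.10]
  [  -0.45     0.85    -0.35]
  [  -0.20    -0.15     0.95]
Cofactors of I−A, C_ij = (−1)^(i+j)·(minor ij) (rows/columns in the sector order above):
  C_11 = (0.85)(0.95) − (-0.35)(-0.15) = 0.7550
  C_12 = −[(-0.45)(0.95) − (-0.35)(-0.20)] = 0.4975
  C_13 = (-0.45)(-0.15) − (0.85)(-0.20) = 0.2375
  C_21 = −[(-0.45)(0.95) − (-0.10)(-0.15)] = 0.4425
  C_22 = (0.75)(0.95) − (-0.10)(-0.20) = 0.6925
  C_23 = −[(0.75)(-0.15) − (-0.45)(-0.20)] = 0.2025
  C_31 = (-0.45)(-0.35) − (-0.10)(0.85) = 0.2425
  C_32 = −[(0.75)(-0.35) − (-0.10)(-0.45)] = 0.3075
  C_33 = (0.75)(0.85) − (-0.45)(-0.45) = 0.4350
det(I−A) = Σ_j (I−A)_1j·C_1j = (0.75)(0.7550) + (-0.45)(0.4975) + (-0.10)(0.2375) = 0.318625
adj(I−A) = Cᵀ =
  [ 0.7550   0.4425   0.2425]
  [ 0.4975   0.6925   0.3075]
  [ 0.2375   0.2025   0.4350]
(I − A)⁻¹ = adj(I−A) / det(I−A) ≈
  [   2.3696     1.3888     0.7611]
  [   1.5614     2.1734     0.9651]
  [   0.7454     0.6355     1.3652]
Δx = (I − A)⁻¹ Δd with Δd having +120 in the Footwear component and 0 elsewhere.
So Δx_1 = L_13 · (+120), where L_13 = adj(I−A)_13 / det(I−A) = 0.2425 / 0.318625.
Δx_1 = 0.2425 × (+120) / 0.318625 = 29.10 / 0.318625 ≈ 91.33.

Δx_1 = 91.33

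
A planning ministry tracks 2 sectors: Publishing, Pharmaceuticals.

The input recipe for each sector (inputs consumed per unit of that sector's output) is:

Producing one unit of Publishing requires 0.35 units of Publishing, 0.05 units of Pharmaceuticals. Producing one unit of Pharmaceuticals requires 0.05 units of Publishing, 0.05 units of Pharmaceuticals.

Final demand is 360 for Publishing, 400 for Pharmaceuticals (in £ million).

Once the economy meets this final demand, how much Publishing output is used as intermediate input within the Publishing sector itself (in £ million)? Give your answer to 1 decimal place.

I − A =
  [   0.65    -0.05]
  [  -0.05     0.95]
det(I−A) = (0.65)(0.95) − (-0.05)(-0.05) = 0.6150
adj(I−A) = [[0.95, 0.05], [0.05, 0.65]]
(I − A)⁻¹ = adj(I−A) / det(I−A) ≈
  [   1.5447     0.0813]
  [   0.0813     1.0569]
First solve x = (I − A)⁻¹ d = adj(I−A)·d / det(I−A); in particular x_1 = (0.95·360 + 0.05·400) / 0.6150 = 362.00 / 0.6150 ≈ 588.618.
Intermediate flow from 1 to 1: z_11 = a_11 · x_1 = 0.35 × 362.00 / 0.6150 = 126.70 / 0.6150 ≈ 206.0.

z_11 = 206.0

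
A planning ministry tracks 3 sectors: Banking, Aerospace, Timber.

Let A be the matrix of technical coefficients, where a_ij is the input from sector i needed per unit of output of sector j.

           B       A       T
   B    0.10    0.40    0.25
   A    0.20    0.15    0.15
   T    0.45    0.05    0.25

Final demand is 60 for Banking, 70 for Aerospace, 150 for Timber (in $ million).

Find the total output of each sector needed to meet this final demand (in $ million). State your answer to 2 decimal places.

I − A =
  [   0.90    -0.40    -0.25]
  [  -0.20     0.85    -0.15]
  [  -0.45    -0.05     0.75]
Cofactors of I−A, C_ij = (−1)^(i+j)·(minor ij) (rows/columns in the sector order above):
  C_11 = (0.85)(0.75) − (-0.15)(-0.05) = 0.6300
  C_12 = −[(-0.20)(0.75) − (-0.15)(-0.45)] = 0.2175
  C_13 = (-0.20)(-0.05) − (0.85)(-0.45) = 0.3925
  C_21 = −[(-0.40)(0.75) − (-0.25)(-0.05)] = 0.3125
  C_22 = (0.90)(0.75) − (-0.25)(-0.45) = 0.5625
  C_23 = −[(0.90)(-0.05) − (-0.40)(-0.45)] = 0.2250
  C_31 = (-0.40)(-0.15) − (-0.25)(0.85) = 0.2725
  C_32 = −[(0.90)(-0.15) − (-0.25)(-0.20)] = 0.1850
  C_33 = (0.90)(0.85) − (-0.40)(-0.20) = 0.6850
det(I−A) = Σ_j (I−A)_1j·C_1j = (0.90)(0.6300) + (-0.40)(0.2175) + (-0.25)(0.3925) = 0.381875
adj(I−A) = Cᵀ =
  [ 0.6300   0.3125   0.2725]
  [ 0.2175   0.5625   0.1850]
  [ 0.3925   0.2250   0.6850]
(I − A)⁻¹ = adj(I−A) / det(I−A) ≈
  [   1.6498     0.8183     0.7136]
  [   0.5696     1.4730     0.4845]
  [   1.0278     0.5892     1.7938]
x = (I − A)⁻¹ d = adj(I−A)·d / det(I−A), with det(I−A) = 0.381875:
  x_B = (0.6300·60 + 0.3125·70 + 0.2725·150) / 0.381875 = 100.55 / 0.381875 ≈ 263.31
  x_A = (0.2175·60 + 0.5625·70 + 0.1850·150) / 0.381875 = 80.175 / 0.381875 ≈ 209.95
  x_T = (0.3925·60 + 0.2250·70 + 0.6850·150) / 0.381875 = 142.05 / 0.381875 ≈ 371.98

x_B = 263.31, x_A = 209.95, x_T = 371.98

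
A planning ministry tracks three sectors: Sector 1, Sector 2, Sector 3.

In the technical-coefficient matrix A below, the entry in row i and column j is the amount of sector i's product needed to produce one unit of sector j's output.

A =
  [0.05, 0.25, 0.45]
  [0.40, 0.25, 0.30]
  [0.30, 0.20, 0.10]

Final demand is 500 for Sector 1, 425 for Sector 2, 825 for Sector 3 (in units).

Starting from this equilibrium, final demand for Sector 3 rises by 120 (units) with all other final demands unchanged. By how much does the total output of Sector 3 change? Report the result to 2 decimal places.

I − A =
  [   0.95    -0.25    -0.45]
  [  -0.40     0.75    -0.30]
  [  -0.30    -0.20     0.90]
Cofactors of I−A, C_ij = (−1)^(i+j)·(minor ij) (rows/columns in the sector order above):
  C_11 = (0.75)(0.90) − (-0.30)(-0.20) = 0.6150
  C_12 = −[(-0.40)(0.90) − (-0.30)(-0.30)] = 0.4500
  C_13 = (-0.40)(-0.20) − (0.75)(-0.30) = 0.3050
  C_21 = −[(-0.25)(0.90) − (-0.45)(-0.20)] = 0.3150
  C_22 = (0.95)(0.90) − (-0.45)(-0.30) = 0.7200
  C_23 = −[(0.95)(-0.20) − (-0.25)(-0.30)] = 0.2650
  C_31 = (-0.25)(-0.30) − (-0.45)(0.75) = 0.4125
  C_32 = −[(0.95)(-0.30) − (-0.45)(-0.40)] = 0.4650
  C_33 = (0.95)(0.75) − (-0.25)(-0.40) = 0.6125
det(I−A) = Σ_j (I−A)_1j·C_1j = (0.95)(0.6150) + (-0.25)(0.4500) + (-0.45)(0.3050) = 0.3345
adj(I−A) = Cᵀ =
  [ 0.6150   0.3150   0.4125]
  [ 0.4500   0.7200   0.4650]
  [ 0.3050   0.2650   0.6125]
(I − A)⁻¹ = adj(I−A) / det(I−A) ≈
  [   1.8386     0.9417     1.2332]
  [   1.3453     2.1525     1.3901]
  [   0.9118     0.7922     1.8311]
Δx = (I − A)⁻¹ Δd with Δd having +120 in the Sector 3 component and 0 elsewhere.
So Δx_3 = L_33 · (+120), where L_33 = adj(I−A)_33 / det(I−A) = 0.6125 / 0.3345.
Δx_3 = 0.6125 × (+120) / 0.3345 = 73.50 / 0.3345 ≈ 219.73.

Δx_3 = 219.73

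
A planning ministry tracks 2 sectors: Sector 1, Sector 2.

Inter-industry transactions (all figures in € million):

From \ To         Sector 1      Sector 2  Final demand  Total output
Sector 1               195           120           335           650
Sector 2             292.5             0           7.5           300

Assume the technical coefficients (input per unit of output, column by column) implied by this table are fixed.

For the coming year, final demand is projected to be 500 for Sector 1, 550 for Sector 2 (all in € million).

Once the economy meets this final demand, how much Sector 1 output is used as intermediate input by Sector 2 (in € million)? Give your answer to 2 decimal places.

z_12 = 469.23

Technical coefficients a_ij = z_ij / X_j:
  a_11 = 195/650 = 0.30, a_21 = 292.5/650 = 0.45
  a_12 = 120/300 = 0.40, a_22 = 0/300 = 0.00
I − A =
  [   0.70    -0.40]
  [  -0.45     1.00]
det(I−A) = (0.70)(1.00) − (-0.40)(-0.45) = 0.5200
adj(I−A) = [[1.00, 0.40], [0.45, 0.70]]
(I − A)⁻¹ = adj(I−A) / det(I−A) ≈
  [   1.9231     0.7692]
  [   0.8654     1.3462]
First solve x = (I − A)⁻¹ d = adj(I−A)·d / det(I−A); in particular x_2 = (0.45·500 + 0.70·550) / 0.5200 = 610.00 / 0.5200 ≈ 1173.0769.
Intermediate flow from 1 to 2: z_12 = a_12 · x_2 = 0.40 × 610.00 / 0.5200 = 244.00 / 0.5200 ≈ 469.23.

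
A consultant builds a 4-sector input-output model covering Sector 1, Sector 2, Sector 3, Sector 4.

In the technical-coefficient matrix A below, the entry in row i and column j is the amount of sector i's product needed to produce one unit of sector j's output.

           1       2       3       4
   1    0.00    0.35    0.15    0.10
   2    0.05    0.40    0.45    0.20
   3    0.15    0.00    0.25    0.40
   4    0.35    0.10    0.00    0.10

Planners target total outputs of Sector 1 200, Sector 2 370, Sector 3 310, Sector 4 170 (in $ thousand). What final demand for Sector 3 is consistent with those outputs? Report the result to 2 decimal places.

I − A =
  [   1.00    -0.35    -0.15    -0.10]
  [  -0.05     0.60    -0.45    -0.20]
  [  -0.15     0.00     0.75    -0.40]
  [  -0.35    -0.10     0.00     0.90]
d = (I − A) x:
  d_1 = (+1.00)·200 + (-0.35)·370 + (-0.15)·310 + (-0.10)·170 = 7.00
  d_2 = (-0.05)·200 + (+0.60)·370 + (-0.45)·310 + (-0.20)·170 = 38.50
  d_3 = (-0.15)·200 + (+0.00)·370 + (+0.75)·310 + (-0.40)·170 = 134.50
  d_4 = (-0.35)·200 + (-0.10)·370 + (+0.00)·310 + (+0.90)·170 = 46.00

d_3 = 134.50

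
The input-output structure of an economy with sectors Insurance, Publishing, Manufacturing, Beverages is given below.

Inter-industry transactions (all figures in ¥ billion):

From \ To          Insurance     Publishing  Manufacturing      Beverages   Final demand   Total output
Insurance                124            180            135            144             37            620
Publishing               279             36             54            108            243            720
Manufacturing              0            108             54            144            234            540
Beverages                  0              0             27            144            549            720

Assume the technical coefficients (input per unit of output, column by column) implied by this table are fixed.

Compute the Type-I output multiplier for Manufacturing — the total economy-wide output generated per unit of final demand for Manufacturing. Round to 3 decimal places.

Technical coefficients a_ij = z_ij / X_j:
  a_II = 124/620 = 0.20, a_PI = 279/620 = 0.45, a_MI = 0/620 = 0.00, a_BI = 0/620 = 0.00
  a_IP = 180/720 = 0.25, a_PP = 36/720 = 0.05, a_MP = 108/720 = 0.15, a_BP = 0/720 = 0.00
  a_IM = 135/540 = 0.25, a_PM = 54/540 = 0.10, a_MM = 54/540 = 0.10, a_BM = 27/540 = 0.05
  a_IB = 144/720 = 0.20, a_PB = 108/720 = 0.15, a_MB = 144/720 = 0.20, a_BB = 144/720 = 0.20
I − A =
  [   0.80    -0.25    -0.25    -0.20]
  [  -0.45     0.95    -0.10    -0.15]
  [   0.00    -0.15     0.90    -0.20]
  [   0.00     0.00    -0.05     0.80]
Compute the cofactors C_ij = (−1)^(i+j)·(3×3 minor ij) of I−A; the adjugate is their transpose:
adj(I−A) = Cᵀ =
  [ 0.661375   0.209000   0.221375   0.259875]
  [ 0.319500   0.568000   0.164500   0.227500]
  [ 0.054000   0.096000   0.518000   0.161000]
  [ 0.003375   0.006000   0.032375   0.553875]
det(I−A) = Σ_j (I−A)_1j·C_1j = (0.80)(0.661375) + (-0.25)(0.319500) + (-0.25)(0.054000) + (-0.20)(0.003375) = 0.43505
(I − A)⁻¹ = adj(I−A) / det(I−A) ≈
  [   1.5202     0.4804     0.5088     0.5973]
  [   0.7344     1.3056     0.3781     0.5229]
  [   0.1241     0.2207     1.1907     0.3701]
  [   0.0078     0.0138     0.0744     1.2731]
The output multiplier for sector j is the column-j sum of the Leontief inverse (I − A)⁻¹ = adj(I−A) / det(I−A).
Column M of adj(I−A): (0.221375, 0.164500, 0.518000, 0.032375); det(I−A) = 0.43505.
m_M = (0.221375 + 0.164500 + 0.518000 + 0.032375) / 0.43505 = 0.93625 / 0.43505 ≈ 2.152.

m_M = 2.152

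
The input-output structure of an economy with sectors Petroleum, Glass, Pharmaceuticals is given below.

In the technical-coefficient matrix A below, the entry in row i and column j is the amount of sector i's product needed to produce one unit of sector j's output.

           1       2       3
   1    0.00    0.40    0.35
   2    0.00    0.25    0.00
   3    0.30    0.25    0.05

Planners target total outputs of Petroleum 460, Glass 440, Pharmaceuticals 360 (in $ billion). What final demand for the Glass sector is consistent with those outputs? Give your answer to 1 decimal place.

I − A =
  [   1.00    -0.40    -0.35]
  [   0.00     0.75     0.00]
  [  -0.30    -0.25     0.95]
d = (I − A) x:
  d_1 = (+1.00)·460 + (-0.40)·440 + (-0.35)·360 = 158.0
  d_2 = (+0.00)·460 + (+0.75)·440 + (+0.00)·360 = 330.0
  d_3 = (-0.30)·460 + (-0.25)·440 + (+0.95)·360 = 94.0

d_2 = 330.0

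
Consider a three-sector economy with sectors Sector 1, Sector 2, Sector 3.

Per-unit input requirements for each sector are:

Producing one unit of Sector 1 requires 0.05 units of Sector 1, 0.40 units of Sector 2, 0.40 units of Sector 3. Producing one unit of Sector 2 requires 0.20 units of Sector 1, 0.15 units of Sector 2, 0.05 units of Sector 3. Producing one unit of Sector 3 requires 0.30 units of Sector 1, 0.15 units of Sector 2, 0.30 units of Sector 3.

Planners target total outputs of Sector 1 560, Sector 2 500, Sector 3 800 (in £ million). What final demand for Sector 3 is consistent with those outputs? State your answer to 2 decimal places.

d_3 = 311.00

I − A =
  [   0.95    -0.20    -0.30]
  [  -0.40     0.85    -0.15]
  [  -0.40    -0.05     0.70]
d = (I − A) x:
  d_1 = (+0.95)·560 + (-0.20)·500 + (-0.30)·800 = 192.00
  d_2 = (-0.40)·560 + (+0.85)·500 + (-0.15)·800 = 81.00
  d_3 = (-0.40)·560 + (-0.05)·500 + (+0.70)·800 = 311.00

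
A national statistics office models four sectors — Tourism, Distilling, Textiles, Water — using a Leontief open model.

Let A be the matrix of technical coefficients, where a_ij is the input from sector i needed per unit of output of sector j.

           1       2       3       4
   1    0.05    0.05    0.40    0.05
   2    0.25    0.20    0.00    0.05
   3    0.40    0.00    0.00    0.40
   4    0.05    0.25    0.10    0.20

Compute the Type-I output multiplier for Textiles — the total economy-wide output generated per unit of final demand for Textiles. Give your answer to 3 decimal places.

m_3 = 2.402

I − A =
  [   0.95    -0.05    -0.40    -0.05]
  [  -0.25     0.80     0.00    -0.05]
  [  -0.40     0.00     1.00    -0.40]
  [  -0.05    -0.25    -0.10     0.80]
Compute the cofactors C_ij = (−1)^(i+j)·(3×3 minor ij) of I−A; the adjugate is their transpose:
adj(I−A) = Cᵀ =
  [ 0.595500   0.090500   0.255250   0.170500]
  [ 0.194500   0.581500   0.087000   0.092000]
  [ 0.292000   0.117000   0.580875   0.316000]
  [ 0.134500   0.202000   0.115750   0.619500]
det(I−A) = Σ_j (I−A)_1j·C_1j = (0.95)(0.595500) + (-0.05)(0.194500) + (-0.40)(0.292000) + (-0.05)(0.134500) = 0.432475
(I − A)⁻¹ = adj(I−A) / det(I−A) ≈
  [   1.3770     0.2093     0.5902     0.3942]
  [   0.4497     1.3446     0.2012     0.2127]
  [   0.6752     0.2705     1.3431     0.7307]
  [   0.3110     0.4671     0.2676     1.4325]
The output multiplier for sector j is the column-j sum of the Leontief inverse (I − A)⁻¹ = adj(I−A) / det(I−A).
Column 3 of adj(I−A): (0.255250, 0.087000, 0.580875, 0.115750); det(I−A) = 0.432475.
m_3 = (0.255250 + 0.087000 + 0.580875 + 0.115750) / 0.432475 = 1.038875 / 0.432475 ≈ 2.402.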